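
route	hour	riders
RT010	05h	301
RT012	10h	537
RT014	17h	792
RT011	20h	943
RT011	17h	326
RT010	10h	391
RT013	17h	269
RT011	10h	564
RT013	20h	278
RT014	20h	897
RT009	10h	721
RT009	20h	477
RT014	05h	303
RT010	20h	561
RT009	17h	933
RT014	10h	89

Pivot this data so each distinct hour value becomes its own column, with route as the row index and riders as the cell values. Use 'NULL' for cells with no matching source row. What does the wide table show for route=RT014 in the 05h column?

303

The long row with route=RT014, hour=05h has riders=303.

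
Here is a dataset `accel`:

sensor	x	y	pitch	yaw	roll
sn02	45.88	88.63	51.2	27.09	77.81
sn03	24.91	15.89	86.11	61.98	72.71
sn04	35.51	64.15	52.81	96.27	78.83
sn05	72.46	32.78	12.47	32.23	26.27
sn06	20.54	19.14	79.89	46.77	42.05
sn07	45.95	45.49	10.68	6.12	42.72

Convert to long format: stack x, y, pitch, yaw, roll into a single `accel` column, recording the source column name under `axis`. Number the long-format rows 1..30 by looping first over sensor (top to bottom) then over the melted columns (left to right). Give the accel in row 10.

72.71

30 rows total (6 × 5). Row 10: index ⌊(10-1)/5⌋ = 1 into sensor → sn03; (10-1) mod 5 = 4 into the melted columns → roll.
So row 10 is (sn03, roll, 72.71); accel = 72.71.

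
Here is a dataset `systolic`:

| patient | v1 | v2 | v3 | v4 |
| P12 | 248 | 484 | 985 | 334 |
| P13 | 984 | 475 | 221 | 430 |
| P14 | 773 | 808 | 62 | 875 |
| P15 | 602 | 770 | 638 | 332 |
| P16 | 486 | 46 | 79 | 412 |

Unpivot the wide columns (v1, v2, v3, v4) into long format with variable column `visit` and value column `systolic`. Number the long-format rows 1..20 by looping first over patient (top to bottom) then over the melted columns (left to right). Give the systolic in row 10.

808

20 rows total (5 × 4). Row 10: index ⌊(10-1)/4⌋ = 2 into patient → P14; (10-1) mod 4 = 1 into the melted columns → v2.
So row 10 is (P14, v2, 808); systolic = 808.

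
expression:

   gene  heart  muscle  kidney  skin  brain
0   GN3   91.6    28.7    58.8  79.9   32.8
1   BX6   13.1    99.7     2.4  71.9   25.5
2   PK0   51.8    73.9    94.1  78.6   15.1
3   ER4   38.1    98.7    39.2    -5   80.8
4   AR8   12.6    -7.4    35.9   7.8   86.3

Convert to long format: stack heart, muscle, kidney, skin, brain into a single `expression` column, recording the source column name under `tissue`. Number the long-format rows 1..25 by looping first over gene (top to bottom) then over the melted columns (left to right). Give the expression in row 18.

39.2

25 rows total (5 × 5). Row 18: index ⌊(18-1)/5⌋ = 3 into gene → ER4; (18-1) mod 5 = 2 into the melted columns → kidney.
So row 18 is (ER4, kidney, 39.2); expression = 39.2.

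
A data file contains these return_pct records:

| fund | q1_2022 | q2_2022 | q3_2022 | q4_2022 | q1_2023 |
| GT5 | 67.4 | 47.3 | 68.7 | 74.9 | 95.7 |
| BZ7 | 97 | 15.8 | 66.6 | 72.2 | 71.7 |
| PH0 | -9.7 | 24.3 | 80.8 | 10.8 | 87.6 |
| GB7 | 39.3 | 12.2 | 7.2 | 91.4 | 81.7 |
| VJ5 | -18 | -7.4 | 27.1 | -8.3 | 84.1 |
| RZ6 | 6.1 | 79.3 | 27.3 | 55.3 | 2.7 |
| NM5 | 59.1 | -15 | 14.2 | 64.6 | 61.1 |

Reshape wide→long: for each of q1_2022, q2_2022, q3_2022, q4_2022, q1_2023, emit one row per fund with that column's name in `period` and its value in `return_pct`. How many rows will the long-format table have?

35

7 fund values × 5 melted columns = 35 rows.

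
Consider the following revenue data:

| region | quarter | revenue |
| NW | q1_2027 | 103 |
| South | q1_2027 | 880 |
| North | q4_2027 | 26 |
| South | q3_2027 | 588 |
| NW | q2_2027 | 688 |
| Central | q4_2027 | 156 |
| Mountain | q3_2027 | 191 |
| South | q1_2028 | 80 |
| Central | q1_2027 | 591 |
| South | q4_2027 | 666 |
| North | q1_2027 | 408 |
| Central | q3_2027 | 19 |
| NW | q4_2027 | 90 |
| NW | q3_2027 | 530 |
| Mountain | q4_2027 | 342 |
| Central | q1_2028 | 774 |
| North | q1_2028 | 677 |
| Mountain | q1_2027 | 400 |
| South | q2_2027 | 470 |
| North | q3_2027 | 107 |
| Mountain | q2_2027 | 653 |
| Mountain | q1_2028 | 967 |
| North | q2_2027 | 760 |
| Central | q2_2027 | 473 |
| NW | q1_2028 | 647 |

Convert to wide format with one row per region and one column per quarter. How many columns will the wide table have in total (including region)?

6

1 column for region plus 5 distinct quarter values → 6 columns.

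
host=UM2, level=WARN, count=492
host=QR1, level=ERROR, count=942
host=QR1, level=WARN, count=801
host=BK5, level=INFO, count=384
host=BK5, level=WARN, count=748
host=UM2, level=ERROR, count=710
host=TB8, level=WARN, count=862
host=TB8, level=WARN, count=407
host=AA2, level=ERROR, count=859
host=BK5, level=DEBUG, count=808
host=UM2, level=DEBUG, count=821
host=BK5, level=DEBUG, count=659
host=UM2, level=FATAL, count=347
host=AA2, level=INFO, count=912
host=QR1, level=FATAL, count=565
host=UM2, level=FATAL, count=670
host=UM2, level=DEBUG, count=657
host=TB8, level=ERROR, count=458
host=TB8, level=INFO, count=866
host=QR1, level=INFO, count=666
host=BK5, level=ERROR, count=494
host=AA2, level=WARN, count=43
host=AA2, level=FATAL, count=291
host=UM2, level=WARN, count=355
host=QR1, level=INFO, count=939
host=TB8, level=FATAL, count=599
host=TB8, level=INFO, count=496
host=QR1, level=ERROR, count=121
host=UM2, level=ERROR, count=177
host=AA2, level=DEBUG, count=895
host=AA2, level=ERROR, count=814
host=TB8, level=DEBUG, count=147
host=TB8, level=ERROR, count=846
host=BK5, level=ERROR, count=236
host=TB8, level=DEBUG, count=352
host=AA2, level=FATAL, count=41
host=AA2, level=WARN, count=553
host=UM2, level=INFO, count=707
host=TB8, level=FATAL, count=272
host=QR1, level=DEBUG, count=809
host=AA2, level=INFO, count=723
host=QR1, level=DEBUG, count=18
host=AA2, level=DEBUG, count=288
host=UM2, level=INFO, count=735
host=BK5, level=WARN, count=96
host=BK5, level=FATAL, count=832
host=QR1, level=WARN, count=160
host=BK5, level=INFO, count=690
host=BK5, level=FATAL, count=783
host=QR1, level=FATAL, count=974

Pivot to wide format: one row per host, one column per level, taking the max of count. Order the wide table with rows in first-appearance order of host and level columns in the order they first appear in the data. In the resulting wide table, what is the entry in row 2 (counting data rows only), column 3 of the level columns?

With rows in first-appearance order of host, row 2 is host=QR1. level columns in first-appearance order: WARN, ERROR, INFO, DEBUG, FATAL; column 3 is INFO.
Long rows with host=QR1, level=INFO: max(666, 939) = 939.

939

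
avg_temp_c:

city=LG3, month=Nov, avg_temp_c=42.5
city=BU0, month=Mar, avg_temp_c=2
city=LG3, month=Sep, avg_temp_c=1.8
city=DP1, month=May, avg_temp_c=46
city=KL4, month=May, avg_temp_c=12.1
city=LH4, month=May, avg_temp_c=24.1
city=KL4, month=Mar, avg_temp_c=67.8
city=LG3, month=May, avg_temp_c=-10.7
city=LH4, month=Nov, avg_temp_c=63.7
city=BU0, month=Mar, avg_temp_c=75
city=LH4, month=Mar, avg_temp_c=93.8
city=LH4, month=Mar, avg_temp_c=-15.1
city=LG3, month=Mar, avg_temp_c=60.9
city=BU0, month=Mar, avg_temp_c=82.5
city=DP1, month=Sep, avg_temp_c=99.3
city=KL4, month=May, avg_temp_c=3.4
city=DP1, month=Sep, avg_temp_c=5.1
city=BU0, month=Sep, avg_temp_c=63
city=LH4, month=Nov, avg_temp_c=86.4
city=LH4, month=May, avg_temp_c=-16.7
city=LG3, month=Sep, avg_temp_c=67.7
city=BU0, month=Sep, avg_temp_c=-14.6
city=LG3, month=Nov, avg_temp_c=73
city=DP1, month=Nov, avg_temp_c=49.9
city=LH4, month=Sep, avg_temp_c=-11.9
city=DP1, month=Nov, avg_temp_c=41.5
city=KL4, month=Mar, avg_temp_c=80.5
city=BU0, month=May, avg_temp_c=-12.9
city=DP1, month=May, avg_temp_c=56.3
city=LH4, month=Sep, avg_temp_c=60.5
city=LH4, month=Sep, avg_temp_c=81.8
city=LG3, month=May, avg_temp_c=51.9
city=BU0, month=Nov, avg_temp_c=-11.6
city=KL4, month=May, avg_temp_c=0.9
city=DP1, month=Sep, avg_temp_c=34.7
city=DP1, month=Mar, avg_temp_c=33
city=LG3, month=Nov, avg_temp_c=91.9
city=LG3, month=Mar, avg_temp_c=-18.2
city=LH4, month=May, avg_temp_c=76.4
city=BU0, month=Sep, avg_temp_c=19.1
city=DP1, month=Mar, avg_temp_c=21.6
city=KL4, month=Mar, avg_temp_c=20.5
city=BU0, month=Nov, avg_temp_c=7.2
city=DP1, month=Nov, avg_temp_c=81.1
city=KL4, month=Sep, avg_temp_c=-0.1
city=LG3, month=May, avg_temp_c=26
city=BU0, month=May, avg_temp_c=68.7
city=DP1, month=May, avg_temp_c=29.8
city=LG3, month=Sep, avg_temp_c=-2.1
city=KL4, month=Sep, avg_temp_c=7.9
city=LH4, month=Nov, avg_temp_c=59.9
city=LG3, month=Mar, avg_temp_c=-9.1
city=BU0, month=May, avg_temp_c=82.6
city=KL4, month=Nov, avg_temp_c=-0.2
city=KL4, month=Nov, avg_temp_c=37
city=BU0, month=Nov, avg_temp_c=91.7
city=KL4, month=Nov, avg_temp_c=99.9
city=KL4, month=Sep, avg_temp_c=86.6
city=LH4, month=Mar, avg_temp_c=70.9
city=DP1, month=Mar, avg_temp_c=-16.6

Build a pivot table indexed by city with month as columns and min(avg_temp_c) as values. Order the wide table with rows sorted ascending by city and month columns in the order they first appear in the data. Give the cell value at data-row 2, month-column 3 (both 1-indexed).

With rows sorted ascending by city, row 2 is city=DP1. month columns in first-appearance order: Nov, Mar, Sep, May; column 3 is Sep.
Long rows with city=DP1, month=Sep: min(99.3, 5.1, 34.7) = 5.1.

5.1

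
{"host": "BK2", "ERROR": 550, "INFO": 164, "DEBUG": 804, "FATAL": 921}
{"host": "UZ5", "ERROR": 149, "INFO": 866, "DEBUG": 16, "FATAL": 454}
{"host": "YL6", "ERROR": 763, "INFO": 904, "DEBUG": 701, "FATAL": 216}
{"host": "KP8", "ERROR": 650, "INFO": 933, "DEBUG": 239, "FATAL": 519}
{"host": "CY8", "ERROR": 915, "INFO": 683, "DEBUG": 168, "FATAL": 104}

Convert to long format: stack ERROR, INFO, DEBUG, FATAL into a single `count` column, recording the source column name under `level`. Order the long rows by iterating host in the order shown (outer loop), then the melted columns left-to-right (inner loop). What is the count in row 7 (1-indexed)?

16

20 rows total (5 × 4). Row 7: index ⌊(7-1)/4⌋ = 1 into host → UZ5; (7-1) mod 4 = 2 into the melted columns → DEBUG.
So row 7 is (UZ5, DEBUG, 16); count = 16.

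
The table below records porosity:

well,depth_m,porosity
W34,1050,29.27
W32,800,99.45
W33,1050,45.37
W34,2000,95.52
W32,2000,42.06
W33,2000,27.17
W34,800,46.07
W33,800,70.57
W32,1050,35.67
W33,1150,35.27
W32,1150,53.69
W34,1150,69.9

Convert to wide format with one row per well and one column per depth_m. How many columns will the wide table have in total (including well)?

1 column for well plus 4 distinct depth_m values → 5 columns.

5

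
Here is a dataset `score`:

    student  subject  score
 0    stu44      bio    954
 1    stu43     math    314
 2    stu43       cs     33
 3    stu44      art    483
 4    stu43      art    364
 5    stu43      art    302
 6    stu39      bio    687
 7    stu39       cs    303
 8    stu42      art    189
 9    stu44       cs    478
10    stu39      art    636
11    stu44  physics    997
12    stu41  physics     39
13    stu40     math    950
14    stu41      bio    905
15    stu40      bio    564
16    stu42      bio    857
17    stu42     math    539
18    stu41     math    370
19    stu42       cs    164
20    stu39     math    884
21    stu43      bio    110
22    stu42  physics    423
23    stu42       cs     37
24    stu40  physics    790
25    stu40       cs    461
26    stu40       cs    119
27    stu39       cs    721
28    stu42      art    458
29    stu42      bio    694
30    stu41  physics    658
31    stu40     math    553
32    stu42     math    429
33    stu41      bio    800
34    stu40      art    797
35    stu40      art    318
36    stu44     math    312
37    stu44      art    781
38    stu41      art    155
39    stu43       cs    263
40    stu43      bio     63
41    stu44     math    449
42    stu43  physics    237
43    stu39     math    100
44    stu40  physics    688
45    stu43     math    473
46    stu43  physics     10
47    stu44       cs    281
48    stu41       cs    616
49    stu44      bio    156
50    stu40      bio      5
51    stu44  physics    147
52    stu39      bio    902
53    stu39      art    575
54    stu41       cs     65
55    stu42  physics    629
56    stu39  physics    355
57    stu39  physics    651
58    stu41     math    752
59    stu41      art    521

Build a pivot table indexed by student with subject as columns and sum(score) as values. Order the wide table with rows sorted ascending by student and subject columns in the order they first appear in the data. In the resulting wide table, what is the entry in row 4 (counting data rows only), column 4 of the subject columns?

647

With rows sorted ascending by student, row 4 is student=stu42. subject columns in first-appearance order: bio, math, cs, art, physics; column 4 is art.
Long rows with student=stu42, subject=art: 189 + 458 = 647.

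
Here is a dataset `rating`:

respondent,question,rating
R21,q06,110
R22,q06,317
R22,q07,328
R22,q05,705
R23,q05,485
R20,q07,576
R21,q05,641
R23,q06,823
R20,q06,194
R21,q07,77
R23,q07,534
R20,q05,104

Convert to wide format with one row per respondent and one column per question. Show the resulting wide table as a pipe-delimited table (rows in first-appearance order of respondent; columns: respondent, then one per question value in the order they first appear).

Columns: respondent plus the 3 distinct question values (q06, q07, q05).
For example, row R21 column q06 takes rating=110 from the long row (R21, q06).

| respondent | q06 | q07 | q05 |
| R21 | 110 | 77 | 641 |
| R22 | 317 | 328 | 705 |
| R23 | 823 | 534 | 485 |
| R20 | 194 | 576 | 104 |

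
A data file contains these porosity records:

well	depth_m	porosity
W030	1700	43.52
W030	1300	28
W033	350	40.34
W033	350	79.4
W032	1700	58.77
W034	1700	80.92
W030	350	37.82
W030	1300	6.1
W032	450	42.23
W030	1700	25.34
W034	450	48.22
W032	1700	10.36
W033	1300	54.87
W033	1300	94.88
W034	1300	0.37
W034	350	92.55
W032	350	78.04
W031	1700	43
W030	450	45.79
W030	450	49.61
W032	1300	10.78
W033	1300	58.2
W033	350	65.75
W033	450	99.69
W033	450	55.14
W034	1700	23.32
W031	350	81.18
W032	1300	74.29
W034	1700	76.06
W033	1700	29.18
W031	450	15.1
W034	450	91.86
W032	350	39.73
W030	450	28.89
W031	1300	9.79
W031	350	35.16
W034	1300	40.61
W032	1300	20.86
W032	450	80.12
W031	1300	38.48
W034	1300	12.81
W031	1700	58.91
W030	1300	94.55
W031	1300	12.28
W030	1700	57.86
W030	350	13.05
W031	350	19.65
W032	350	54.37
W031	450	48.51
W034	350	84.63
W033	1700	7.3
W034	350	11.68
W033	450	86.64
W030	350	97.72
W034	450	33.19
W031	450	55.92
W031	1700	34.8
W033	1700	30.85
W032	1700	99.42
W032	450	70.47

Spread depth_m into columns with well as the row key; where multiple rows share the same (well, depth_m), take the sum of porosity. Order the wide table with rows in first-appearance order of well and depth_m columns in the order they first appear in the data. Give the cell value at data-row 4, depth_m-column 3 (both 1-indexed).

With rows in first-appearance order of well, row 4 is well=W034. depth_m columns in first-appearance order: 1700, 1300, 350, 450; column 3 is 350.
Long rows with well=W034, depth_m=350: 92.55 + 84.63 + 11.68 = 188.86.

188.86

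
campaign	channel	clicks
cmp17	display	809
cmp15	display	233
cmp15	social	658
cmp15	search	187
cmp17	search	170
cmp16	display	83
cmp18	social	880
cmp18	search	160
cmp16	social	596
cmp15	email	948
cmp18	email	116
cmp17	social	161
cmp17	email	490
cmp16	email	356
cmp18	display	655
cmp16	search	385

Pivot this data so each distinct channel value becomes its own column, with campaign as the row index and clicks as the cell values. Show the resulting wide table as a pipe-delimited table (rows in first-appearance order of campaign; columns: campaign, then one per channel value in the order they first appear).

Columns: campaign plus the 4 distinct channel values (display, social, search, email).
For example, row cmp17 column display takes clicks=809 from the long row (cmp17, display).

| campaign | display | social | search | email |
| cmp17 | 809 | 161 | 170 | 490 |
| cmp15 | 233 | 658 | 187 | 948 |
| cmp16 | 83 | 596 | 385 | 356 |
| cmp18 | 655 | 880 | 160 | 116 |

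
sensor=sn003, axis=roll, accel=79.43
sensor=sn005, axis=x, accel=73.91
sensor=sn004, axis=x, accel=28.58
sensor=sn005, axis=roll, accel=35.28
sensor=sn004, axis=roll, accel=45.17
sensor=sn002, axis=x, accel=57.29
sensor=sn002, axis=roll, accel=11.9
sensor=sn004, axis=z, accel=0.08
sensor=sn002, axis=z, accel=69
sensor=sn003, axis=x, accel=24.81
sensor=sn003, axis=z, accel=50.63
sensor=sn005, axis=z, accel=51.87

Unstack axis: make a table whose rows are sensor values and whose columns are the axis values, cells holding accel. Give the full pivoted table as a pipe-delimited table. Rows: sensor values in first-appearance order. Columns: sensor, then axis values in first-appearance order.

Columns: sensor plus the 3 distinct axis values (roll, x, z).
For example, row sn003 column roll takes accel=79.43 from the long row (sn003, roll).

| sensor | roll | x | z |
| sn003 | 79.43 | 24.81 | 50.63 |
| sn005 | 35.28 | 73.91 | 51.87 |
| sn004 | 45.17 | 28.58 | 0.08 |
| sn002 | 11.9 | 57.29 | 69 |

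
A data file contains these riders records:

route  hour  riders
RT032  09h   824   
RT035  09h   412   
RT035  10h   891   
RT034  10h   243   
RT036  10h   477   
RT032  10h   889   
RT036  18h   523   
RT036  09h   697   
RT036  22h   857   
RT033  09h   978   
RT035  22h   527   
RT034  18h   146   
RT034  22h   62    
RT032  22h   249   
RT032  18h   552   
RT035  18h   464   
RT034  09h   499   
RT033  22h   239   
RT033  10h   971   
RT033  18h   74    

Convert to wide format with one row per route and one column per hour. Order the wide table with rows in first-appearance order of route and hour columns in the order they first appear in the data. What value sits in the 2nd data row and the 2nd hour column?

891

With rows in first-appearance order of route, row 2 is route=RT035. hour columns in first-appearance order: 09h, 10h, 18h, 22h; column 2 is 10h.
Long rows with route=RT035, hour=10h: riders = 891.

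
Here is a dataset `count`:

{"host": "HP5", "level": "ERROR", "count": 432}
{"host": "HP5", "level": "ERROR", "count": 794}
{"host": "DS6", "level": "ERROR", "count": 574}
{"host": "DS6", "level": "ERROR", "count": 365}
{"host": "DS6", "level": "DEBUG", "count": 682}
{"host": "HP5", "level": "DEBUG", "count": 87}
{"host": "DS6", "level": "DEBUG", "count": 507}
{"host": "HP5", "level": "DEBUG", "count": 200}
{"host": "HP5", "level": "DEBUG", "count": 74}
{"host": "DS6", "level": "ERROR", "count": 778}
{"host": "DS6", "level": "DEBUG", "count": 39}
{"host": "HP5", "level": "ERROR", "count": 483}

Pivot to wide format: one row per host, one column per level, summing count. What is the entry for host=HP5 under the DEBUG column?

Rows with host=HP5 and level=DEBUG: count values are 87, 200, 74.
87 + 200 + 74 = 361.

361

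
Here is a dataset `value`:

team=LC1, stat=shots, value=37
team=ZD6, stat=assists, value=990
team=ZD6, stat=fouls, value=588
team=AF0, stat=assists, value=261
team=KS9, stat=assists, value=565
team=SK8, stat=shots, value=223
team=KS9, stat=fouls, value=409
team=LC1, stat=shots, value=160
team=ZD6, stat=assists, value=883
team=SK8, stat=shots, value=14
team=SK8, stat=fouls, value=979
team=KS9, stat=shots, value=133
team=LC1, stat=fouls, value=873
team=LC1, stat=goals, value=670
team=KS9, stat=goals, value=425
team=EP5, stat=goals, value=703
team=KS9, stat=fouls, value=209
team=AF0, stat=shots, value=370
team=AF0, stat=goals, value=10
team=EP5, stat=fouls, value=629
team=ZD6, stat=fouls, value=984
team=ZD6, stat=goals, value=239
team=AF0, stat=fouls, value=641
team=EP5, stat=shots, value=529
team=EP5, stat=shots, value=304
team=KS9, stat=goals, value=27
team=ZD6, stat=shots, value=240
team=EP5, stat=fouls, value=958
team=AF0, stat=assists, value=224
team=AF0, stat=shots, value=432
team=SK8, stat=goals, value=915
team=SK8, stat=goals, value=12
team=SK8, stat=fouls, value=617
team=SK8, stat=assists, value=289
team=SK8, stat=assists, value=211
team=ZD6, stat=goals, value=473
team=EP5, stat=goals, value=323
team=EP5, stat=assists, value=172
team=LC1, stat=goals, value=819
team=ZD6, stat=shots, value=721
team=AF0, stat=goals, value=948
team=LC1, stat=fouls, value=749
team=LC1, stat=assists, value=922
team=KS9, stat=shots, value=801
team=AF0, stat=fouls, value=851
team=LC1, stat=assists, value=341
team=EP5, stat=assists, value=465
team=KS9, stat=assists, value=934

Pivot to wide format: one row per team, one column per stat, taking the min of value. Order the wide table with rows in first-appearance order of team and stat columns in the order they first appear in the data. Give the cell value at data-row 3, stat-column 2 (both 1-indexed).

With rows in first-appearance order of team, row 3 is team=AF0. stat columns in first-appearance order: shots, assists, fouls, goals; column 2 is assists.
Long rows with team=AF0, stat=assists: min(261, 224) = 224.

224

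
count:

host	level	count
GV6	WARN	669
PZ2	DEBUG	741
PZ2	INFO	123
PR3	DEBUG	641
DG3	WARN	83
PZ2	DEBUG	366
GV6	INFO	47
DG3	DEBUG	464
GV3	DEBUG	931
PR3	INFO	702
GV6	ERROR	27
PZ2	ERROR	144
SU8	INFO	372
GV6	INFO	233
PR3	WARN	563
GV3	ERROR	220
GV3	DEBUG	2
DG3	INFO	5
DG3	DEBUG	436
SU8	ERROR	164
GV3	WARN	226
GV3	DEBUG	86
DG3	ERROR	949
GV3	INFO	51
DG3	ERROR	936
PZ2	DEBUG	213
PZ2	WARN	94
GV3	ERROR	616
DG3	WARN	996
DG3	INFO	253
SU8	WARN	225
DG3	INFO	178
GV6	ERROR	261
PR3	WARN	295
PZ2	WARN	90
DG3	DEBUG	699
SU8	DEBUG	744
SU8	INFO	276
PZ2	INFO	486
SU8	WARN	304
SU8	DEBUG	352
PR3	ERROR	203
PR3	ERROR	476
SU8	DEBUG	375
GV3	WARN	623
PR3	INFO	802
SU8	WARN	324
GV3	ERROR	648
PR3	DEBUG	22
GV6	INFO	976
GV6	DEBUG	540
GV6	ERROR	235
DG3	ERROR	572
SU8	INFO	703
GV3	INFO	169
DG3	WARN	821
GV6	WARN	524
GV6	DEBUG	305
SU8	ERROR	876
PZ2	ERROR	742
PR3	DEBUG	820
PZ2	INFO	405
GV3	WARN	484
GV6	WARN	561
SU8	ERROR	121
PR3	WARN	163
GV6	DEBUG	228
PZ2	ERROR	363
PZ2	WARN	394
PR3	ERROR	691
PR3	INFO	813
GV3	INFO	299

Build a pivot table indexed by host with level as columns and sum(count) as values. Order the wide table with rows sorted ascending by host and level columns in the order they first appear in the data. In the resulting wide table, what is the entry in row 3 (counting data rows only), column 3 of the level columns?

1256

With rows sorted ascending by host, row 3 is host=GV6. level columns in first-appearance order: WARN, DEBUG, INFO, ERROR; column 3 is INFO.
Long rows with host=GV6, level=INFO: 47 + 233 + 976 = 1256.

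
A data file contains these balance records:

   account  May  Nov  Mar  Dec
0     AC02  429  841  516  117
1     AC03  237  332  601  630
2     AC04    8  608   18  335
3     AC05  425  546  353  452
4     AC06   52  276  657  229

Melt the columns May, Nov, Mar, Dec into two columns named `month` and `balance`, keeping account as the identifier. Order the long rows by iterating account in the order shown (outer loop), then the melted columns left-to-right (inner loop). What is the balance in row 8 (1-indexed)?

630

20 rows total (5 × 4). Row 8: index ⌊(8-1)/4⌋ = 1 into account → AC03; (8-1) mod 4 = 3 into the melted columns → Dec.
So row 8 is (AC03, Dec, 630); balance = 630.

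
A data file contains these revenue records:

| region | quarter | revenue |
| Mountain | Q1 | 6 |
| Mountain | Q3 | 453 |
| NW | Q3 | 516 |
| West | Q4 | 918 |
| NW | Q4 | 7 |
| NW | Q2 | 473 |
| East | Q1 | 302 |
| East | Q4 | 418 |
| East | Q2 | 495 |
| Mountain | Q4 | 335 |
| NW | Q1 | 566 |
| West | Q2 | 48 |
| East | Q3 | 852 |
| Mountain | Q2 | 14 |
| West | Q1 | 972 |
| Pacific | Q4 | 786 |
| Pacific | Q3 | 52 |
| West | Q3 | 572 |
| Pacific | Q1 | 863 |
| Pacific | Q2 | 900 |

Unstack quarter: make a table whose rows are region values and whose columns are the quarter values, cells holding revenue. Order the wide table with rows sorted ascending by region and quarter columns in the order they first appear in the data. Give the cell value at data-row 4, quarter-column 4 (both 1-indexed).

900

With rows sorted ascending by region, row 4 is region=Pacific. quarter columns in first-appearance order: Q1, Q3, Q4, Q2; column 4 is Q2.
Long rows with region=Pacific, quarter=Q2: revenue = 900.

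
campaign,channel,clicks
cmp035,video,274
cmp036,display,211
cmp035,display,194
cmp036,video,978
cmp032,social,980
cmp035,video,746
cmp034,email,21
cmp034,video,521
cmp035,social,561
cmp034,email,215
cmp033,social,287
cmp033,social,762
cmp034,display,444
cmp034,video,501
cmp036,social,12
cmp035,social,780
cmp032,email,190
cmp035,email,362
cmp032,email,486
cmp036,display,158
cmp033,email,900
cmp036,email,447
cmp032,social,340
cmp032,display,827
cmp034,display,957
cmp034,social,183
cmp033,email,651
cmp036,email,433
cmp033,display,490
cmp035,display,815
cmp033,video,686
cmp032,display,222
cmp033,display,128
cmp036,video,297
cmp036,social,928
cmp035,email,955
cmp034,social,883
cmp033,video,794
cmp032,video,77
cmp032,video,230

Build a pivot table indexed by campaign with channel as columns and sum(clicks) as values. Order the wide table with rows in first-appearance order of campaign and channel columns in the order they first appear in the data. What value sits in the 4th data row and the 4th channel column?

With rows in first-appearance order of campaign, row 4 is campaign=cmp034. channel columns in first-appearance order: video, display, social, email; column 4 is email.
Long rows with campaign=cmp034, channel=email: 21 + 215 = 236.

236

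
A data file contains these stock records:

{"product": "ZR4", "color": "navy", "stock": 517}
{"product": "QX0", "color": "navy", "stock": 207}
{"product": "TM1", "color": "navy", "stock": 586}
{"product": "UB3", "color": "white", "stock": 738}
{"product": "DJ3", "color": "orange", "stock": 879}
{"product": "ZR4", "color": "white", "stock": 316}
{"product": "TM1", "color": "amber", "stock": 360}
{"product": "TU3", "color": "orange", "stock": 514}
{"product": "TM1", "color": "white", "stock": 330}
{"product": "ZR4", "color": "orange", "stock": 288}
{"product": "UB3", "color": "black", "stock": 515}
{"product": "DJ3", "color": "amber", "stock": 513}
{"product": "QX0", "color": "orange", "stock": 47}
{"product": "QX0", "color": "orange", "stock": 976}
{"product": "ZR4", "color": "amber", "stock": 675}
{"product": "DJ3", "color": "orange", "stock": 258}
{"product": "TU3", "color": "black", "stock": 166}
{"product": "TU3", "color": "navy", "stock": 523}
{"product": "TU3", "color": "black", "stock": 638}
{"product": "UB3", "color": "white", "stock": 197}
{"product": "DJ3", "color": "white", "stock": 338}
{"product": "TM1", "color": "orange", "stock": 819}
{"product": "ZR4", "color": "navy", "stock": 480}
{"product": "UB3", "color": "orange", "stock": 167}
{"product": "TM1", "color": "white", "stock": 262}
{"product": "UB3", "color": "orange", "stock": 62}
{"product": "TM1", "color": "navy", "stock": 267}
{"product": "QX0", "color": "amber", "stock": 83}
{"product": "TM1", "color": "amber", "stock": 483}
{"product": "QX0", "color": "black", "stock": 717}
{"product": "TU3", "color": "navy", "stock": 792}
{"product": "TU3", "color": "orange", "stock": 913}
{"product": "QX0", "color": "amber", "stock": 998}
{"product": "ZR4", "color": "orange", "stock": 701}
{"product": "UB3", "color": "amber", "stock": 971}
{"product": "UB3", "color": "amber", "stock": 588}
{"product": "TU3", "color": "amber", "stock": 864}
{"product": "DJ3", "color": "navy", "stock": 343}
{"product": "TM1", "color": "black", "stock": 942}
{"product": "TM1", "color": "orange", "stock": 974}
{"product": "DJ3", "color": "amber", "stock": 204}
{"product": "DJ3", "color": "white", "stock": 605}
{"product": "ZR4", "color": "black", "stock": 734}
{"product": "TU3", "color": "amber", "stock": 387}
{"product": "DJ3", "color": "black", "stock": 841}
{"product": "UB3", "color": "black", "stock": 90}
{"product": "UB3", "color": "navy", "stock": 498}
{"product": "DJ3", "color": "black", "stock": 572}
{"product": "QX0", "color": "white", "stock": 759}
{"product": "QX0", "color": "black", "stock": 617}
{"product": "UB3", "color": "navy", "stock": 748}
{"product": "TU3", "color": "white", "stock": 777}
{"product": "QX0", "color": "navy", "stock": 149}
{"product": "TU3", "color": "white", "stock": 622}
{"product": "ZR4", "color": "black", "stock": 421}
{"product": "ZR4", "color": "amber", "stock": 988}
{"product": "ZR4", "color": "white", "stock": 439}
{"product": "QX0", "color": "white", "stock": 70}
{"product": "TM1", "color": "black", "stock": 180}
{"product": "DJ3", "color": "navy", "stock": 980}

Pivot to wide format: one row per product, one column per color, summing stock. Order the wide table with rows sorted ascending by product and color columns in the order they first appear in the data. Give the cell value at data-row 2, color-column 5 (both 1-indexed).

1334

With rows sorted ascending by product, row 2 is product=QX0. color columns in first-appearance order: navy, white, orange, amber, black; column 5 is black.
Long rows with product=QX0, color=black: 717 + 617 = 1334.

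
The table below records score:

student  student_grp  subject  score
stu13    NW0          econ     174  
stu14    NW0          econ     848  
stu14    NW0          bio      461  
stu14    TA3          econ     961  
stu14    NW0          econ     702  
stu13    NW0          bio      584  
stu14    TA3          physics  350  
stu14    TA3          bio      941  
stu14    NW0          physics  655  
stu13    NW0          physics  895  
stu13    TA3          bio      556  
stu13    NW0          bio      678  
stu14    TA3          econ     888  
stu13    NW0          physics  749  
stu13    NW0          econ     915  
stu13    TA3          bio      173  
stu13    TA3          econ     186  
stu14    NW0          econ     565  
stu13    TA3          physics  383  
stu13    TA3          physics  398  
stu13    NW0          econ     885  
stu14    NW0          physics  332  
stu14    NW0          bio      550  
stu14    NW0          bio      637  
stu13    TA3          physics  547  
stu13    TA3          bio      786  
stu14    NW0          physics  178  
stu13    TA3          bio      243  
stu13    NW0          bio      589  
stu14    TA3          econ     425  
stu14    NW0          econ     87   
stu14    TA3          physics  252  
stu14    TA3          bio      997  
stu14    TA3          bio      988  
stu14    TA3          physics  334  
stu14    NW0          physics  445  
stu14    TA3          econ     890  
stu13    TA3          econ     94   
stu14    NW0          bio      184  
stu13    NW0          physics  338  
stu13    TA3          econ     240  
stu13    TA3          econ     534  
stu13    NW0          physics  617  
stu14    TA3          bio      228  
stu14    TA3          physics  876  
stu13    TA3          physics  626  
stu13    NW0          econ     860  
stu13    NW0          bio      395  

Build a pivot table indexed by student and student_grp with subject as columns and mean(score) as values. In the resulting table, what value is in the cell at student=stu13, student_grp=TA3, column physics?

488.50

Rows with student=stu13, student_grp=TA3 and subject=physics: score values are 383, 398, 547, 626.
(383 + 398 + 547 + 626) / 4 = 488.50.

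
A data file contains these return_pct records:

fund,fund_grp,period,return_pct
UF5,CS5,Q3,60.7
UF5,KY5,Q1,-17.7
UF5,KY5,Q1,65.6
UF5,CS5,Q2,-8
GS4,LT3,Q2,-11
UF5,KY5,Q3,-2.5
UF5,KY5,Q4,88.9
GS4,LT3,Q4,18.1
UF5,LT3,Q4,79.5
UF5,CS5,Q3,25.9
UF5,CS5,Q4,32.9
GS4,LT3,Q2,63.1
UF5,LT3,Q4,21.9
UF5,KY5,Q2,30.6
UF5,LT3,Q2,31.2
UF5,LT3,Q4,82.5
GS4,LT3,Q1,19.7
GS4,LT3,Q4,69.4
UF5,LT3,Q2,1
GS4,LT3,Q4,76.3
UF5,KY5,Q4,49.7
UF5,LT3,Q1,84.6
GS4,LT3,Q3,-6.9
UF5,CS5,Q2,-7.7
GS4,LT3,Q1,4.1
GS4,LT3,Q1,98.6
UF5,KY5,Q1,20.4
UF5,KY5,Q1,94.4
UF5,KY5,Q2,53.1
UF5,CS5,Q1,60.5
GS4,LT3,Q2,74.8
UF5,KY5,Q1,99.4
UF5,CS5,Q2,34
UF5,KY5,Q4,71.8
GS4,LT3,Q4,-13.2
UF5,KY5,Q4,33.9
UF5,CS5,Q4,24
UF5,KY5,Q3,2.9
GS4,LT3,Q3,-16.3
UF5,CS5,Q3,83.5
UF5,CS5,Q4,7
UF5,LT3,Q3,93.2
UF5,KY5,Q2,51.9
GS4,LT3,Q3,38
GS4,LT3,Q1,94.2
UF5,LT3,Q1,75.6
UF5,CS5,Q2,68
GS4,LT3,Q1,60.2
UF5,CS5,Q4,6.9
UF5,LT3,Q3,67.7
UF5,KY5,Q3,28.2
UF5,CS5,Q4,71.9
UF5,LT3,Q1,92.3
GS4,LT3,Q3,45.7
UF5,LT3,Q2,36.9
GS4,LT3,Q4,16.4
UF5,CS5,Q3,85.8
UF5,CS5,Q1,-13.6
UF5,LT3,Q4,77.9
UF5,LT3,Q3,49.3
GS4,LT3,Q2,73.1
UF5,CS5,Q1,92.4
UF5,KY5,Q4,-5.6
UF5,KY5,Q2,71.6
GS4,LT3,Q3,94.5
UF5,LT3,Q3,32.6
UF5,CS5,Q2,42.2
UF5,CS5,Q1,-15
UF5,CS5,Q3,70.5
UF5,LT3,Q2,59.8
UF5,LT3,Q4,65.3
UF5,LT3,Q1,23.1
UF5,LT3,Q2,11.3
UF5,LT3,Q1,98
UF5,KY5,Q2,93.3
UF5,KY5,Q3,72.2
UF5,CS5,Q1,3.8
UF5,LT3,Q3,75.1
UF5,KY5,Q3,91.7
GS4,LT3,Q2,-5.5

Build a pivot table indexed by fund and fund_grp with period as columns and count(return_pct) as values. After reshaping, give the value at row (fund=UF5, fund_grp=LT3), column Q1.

5

Rows with fund=UF5, fund_grp=LT3 and period=Q1: return_pct values are 84.6, 75.6, 92.3, 23.1, 98.
5 rows match — count = 5.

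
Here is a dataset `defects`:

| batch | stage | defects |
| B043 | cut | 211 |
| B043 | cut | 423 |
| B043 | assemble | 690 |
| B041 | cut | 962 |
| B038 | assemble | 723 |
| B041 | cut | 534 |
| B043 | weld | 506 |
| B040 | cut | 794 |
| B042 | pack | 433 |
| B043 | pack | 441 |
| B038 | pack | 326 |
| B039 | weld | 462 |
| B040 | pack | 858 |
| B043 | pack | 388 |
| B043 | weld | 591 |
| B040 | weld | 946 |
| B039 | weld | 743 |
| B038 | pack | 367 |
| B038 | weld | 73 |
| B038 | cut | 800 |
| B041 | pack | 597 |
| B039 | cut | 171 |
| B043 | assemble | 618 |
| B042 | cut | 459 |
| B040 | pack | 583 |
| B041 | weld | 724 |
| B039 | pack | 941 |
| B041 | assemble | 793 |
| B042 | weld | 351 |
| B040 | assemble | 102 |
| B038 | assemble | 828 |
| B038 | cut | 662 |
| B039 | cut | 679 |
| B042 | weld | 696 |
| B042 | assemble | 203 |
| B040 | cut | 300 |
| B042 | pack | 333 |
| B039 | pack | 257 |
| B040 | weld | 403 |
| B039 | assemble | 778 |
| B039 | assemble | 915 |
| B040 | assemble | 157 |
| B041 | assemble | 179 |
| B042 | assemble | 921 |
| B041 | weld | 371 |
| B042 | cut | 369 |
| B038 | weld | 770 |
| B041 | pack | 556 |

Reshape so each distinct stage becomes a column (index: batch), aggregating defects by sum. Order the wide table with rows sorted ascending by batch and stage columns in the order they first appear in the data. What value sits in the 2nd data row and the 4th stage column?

1198

With rows sorted ascending by batch, row 2 is batch=B039. stage columns in first-appearance order: cut, assemble, weld, pack; column 4 is pack.
Long rows with batch=B039, stage=pack: 941 + 257 = 1198.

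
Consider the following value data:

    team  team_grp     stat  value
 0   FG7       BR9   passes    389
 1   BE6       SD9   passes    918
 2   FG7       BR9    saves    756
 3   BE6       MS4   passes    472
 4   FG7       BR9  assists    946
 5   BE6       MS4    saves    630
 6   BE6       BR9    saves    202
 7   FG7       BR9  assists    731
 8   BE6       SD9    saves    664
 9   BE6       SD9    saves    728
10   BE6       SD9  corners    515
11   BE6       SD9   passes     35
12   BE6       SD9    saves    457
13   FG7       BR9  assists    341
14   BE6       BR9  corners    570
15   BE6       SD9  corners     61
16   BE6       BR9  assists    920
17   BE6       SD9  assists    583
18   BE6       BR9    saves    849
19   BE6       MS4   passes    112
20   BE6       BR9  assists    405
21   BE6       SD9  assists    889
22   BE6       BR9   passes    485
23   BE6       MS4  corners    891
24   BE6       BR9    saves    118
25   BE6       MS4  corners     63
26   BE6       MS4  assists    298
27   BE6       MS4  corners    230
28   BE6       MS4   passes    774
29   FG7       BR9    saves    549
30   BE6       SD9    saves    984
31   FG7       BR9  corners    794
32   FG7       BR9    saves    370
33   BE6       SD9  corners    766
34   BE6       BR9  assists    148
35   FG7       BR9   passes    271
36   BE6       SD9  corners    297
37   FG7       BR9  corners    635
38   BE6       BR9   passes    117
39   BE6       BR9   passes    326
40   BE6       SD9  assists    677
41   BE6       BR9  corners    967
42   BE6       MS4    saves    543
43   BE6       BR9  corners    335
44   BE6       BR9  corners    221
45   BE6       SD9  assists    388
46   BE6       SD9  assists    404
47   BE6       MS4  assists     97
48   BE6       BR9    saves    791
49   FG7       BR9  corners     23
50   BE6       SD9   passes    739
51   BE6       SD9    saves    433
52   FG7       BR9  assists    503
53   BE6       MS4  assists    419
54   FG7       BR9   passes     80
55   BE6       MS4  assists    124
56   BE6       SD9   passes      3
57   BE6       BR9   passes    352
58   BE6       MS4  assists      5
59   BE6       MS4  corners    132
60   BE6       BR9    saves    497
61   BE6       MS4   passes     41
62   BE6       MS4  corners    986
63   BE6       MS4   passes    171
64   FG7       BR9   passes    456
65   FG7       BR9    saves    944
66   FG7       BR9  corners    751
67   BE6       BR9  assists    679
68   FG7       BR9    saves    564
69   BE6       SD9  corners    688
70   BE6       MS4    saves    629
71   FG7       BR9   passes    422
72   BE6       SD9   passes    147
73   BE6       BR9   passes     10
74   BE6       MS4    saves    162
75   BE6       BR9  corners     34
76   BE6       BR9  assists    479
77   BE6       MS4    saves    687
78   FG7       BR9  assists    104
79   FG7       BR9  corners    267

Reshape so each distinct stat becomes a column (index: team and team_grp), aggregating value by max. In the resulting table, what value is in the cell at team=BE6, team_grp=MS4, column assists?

419

Rows with team=BE6, team_grp=MS4 and stat=assists: value values are 298, 97, 419, 124, 5.
max(298, 97, 419, 124, 5) = 419.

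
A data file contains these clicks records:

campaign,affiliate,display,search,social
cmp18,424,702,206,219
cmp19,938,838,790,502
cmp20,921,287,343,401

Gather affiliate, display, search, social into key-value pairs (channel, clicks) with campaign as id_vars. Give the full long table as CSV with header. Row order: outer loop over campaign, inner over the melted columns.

campaign,channel,clicks
cmp18,affiliate,424
cmp18,display,702
cmp18,search,206
cmp18,social,219
cmp19,affiliate,938
cmp19,display,838
cmp19,search,790
cmp19,social,502
cmp20,affiliate,921
cmp20,display,287
cmp20,search,343
cmp20,social,401

Each (campaign, column) pair becomes one row: 3 × 4 = 12 rows.
For example, (cmp18, affiliate) → clicks=424.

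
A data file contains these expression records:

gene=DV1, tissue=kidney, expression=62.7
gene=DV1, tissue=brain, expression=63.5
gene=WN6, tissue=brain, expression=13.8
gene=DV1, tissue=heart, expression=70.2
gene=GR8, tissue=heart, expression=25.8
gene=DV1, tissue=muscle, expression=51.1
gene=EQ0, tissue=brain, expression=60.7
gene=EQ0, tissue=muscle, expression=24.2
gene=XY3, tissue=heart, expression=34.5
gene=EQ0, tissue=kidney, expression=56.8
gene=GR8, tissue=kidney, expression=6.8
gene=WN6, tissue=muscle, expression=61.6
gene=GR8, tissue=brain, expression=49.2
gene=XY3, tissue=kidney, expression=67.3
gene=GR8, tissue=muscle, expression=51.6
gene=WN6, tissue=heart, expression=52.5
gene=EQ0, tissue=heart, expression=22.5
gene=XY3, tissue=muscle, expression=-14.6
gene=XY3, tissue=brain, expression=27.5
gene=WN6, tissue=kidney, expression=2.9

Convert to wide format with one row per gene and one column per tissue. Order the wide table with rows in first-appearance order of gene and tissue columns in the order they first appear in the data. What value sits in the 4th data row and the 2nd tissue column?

With rows in first-appearance order of gene, row 4 is gene=EQ0. tissue columns in first-appearance order: kidney, brain, heart, muscle; column 2 is brain.
Long rows with gene=EQ0, tissue=brain: expression = 60.7.

60.7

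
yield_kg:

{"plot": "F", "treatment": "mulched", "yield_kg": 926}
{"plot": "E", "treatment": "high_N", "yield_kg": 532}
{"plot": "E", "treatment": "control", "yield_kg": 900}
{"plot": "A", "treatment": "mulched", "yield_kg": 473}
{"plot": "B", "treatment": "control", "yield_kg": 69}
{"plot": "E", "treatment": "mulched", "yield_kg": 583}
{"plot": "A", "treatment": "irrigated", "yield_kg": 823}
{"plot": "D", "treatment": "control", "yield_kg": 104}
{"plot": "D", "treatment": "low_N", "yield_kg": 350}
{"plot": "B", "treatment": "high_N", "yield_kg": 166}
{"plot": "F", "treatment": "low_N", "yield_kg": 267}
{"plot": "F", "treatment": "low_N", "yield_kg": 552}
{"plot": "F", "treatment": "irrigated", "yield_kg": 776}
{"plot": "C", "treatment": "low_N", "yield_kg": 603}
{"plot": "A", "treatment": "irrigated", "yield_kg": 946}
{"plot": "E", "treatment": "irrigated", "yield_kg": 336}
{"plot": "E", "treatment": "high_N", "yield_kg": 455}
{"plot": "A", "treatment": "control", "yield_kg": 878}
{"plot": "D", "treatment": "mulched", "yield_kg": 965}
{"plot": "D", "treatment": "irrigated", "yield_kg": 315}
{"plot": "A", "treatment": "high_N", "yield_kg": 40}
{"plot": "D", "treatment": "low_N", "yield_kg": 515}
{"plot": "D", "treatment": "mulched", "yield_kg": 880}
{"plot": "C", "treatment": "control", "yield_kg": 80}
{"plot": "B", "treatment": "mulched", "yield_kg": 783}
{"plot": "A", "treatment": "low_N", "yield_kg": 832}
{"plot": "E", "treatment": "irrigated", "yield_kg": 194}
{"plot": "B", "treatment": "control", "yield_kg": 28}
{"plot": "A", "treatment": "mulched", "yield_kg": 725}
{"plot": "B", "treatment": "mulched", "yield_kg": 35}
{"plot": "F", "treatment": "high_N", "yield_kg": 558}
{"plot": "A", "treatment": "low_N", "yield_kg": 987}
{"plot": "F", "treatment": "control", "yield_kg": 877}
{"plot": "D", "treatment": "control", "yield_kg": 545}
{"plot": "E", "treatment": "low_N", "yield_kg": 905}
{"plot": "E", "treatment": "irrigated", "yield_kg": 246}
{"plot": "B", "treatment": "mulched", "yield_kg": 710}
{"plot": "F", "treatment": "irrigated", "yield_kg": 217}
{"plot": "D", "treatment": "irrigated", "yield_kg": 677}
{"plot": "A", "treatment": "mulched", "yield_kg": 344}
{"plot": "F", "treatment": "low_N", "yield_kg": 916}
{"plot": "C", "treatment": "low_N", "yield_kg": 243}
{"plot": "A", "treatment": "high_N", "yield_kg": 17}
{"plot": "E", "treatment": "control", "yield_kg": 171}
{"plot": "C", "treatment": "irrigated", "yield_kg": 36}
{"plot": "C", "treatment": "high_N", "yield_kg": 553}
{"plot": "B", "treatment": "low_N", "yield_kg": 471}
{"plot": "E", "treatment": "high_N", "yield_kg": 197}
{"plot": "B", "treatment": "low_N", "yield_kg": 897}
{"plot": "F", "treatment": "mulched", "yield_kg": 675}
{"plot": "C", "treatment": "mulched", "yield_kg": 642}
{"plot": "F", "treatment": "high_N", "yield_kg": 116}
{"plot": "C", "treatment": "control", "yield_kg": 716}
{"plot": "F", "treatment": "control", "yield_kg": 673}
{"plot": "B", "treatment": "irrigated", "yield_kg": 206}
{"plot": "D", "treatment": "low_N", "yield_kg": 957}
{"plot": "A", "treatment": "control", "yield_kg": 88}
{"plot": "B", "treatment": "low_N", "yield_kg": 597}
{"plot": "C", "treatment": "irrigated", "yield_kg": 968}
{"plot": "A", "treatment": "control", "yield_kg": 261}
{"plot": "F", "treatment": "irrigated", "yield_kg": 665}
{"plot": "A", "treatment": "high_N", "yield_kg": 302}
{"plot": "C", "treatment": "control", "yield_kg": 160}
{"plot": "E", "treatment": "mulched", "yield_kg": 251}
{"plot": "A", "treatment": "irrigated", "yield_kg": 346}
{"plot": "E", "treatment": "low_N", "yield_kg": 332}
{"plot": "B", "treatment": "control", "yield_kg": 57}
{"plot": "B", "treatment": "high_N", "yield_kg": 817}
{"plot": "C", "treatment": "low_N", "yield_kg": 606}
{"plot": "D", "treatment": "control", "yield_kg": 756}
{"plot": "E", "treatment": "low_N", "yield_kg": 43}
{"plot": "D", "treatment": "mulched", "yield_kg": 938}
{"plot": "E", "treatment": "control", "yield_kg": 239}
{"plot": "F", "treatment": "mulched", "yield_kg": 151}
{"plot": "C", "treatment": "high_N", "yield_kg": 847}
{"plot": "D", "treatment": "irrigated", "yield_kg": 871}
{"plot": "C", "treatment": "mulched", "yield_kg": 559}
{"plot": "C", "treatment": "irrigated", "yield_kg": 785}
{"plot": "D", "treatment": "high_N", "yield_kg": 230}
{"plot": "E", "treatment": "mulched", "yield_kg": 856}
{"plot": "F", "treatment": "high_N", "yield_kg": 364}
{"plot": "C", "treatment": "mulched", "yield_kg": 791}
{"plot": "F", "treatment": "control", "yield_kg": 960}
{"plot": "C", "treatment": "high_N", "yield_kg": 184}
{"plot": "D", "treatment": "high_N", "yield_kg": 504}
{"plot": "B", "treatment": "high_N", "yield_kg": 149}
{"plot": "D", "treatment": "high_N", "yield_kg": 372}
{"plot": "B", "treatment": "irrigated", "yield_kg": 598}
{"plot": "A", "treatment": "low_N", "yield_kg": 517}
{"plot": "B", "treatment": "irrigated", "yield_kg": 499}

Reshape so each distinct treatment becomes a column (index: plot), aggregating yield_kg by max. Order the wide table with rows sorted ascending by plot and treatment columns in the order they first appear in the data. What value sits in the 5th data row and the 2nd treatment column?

With rows sorted ascending by plot, row 5 is plot=E. treatment columns in first-appearance order: mulched, high_N, control, irrigated, low_N; column 2 is high_N.
Long rows with plot=E, treatment=high_N: max(532, 455, 197) = 532.

532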